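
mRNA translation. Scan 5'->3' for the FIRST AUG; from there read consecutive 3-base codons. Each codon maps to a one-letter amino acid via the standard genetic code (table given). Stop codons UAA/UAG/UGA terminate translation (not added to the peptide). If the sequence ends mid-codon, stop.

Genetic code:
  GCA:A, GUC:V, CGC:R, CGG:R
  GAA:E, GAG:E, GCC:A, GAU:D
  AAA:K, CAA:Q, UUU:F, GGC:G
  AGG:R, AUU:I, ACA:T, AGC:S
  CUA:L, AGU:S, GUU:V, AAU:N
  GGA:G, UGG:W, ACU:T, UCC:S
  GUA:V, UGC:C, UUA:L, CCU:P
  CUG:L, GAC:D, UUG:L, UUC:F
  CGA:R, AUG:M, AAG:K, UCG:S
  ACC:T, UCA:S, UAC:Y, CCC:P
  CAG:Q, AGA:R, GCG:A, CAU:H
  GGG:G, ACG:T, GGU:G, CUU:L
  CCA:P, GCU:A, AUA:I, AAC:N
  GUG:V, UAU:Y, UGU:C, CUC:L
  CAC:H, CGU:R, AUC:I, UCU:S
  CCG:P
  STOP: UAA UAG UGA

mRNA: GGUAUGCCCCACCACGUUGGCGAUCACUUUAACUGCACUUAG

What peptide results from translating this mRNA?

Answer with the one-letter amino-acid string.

Answer: MPHHVGDHFNCT

Derivation:
start AUG at pos 3
pos 3: AUG -> M; peptide=M
pos 6: CCC -> P; peptide=MP
pos 9: CAC -> H; peptide=MPH
pos 12: CAC -> H; peptide=MPHH
pos 15: GUU -> V; peptide=MPHHV
pos 18: GGC -> G; peptide=MPHHVG
pos 21: GAU -> D; peptide=MPHHVGD
pos 24: CAC -> H; peptide=MPHHVGDH
pos 27: UUU -> F; peptide=MPHHVGDHF
pos 30: AAC -> N; peptide=MPHHVGDHFN
pos 33: UGC -> C; peptide=MPHHVGDHFNC
pos 36: ACU -> T; peptide=MPHHVGDHFNCT
pos 39: UAG -> STOP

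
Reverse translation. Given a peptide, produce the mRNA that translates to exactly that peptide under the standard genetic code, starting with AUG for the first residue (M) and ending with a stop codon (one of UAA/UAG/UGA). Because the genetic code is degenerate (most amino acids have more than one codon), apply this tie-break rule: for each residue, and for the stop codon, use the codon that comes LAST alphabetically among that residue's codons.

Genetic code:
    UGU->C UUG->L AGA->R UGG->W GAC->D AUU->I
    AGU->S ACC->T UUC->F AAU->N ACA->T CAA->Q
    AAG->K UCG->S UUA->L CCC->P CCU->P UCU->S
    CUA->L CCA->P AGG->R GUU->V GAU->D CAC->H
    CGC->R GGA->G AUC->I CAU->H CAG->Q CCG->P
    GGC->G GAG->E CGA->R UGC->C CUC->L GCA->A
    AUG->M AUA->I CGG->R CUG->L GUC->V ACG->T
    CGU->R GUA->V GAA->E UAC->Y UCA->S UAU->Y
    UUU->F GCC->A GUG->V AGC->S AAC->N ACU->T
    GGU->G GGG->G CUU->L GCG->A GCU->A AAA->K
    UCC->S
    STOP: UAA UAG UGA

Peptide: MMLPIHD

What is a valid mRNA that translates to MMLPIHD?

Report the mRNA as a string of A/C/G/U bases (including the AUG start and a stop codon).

residue 1: M -> AUG (start codon)
residue 2: M -> AUG (only codon)
residue 3: L codons sorted = CUA,CUC,CUG,CUU,UUA,UUG -> pick last = UUG
residue 4: P codons sorted = CCA,CCC,CCG,CCU -> pick last = CCU
residue 5: I codons sorted = AUA,AUC,AUU -> pick last = AUU
residue 6: H codons sorted = CAC,CAU -> pick last = CAU
residue 7: D codons sorted = GAC,GAU -> pick last = GAU
terminator: stop codons sorted = UAA,UAG,UGA -> pick last = UGA

Answer: mRNA: AUGAUGUUGCCUAUUCAUGAUUGA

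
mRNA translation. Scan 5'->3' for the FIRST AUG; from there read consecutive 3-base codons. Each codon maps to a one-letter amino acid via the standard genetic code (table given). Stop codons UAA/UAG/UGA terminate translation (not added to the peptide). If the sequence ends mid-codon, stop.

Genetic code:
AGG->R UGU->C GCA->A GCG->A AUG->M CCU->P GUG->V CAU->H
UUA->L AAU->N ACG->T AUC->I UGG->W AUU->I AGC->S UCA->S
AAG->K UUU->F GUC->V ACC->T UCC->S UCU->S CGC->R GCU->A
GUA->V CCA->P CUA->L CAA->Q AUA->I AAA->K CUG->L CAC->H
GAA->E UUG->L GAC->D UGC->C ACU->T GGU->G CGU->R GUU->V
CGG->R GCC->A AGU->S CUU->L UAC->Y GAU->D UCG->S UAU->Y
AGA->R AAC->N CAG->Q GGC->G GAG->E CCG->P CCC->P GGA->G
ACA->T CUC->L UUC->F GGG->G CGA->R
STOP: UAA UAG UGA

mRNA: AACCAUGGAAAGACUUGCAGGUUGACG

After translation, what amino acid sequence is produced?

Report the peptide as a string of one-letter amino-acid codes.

start AUG at pos 4
pos 4: AUG -> M; peptide=M
pos 7: GAA -> E; peptide=ME
pos 10: AGA -> R; peptide=MER
pos 13: CUU -> L; peptide=MERL
pos 16: GCA -> A; peptide=MERLA
pos 19: GGU -> G; peptide=MERLAG
pos 22: UGA -> STOP

Answer: MERLAG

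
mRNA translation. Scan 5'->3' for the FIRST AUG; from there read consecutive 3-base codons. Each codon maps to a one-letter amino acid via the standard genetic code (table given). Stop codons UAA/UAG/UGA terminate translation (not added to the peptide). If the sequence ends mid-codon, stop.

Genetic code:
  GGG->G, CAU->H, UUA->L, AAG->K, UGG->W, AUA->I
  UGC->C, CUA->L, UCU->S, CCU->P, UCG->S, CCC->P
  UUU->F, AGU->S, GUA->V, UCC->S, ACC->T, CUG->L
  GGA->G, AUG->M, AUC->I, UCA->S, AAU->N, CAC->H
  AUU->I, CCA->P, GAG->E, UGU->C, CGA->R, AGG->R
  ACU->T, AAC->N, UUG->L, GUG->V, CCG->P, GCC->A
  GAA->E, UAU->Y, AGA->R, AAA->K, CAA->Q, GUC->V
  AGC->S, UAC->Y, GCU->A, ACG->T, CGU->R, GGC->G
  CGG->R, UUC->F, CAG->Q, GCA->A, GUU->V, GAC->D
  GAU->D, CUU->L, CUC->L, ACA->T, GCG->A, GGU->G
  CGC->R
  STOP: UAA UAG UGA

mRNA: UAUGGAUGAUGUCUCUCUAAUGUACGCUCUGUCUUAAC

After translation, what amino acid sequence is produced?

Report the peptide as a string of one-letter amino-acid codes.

Answer: MDDVSLMYALS

Derivation:
start AUG at pos 1
pos 1: AUG -> M; peptide=M
pos 4: GAU -> D; peptide=MD
pos 7: GAU -> D; peptide=MDD
pos 10: GUC -> V; peptide=MDDV
pos 13: UCU -> S; peptide=MDDVS
pos 16: CUA -> L; peptide=MDDVSL
pos 19: AUG -> M; peptide=MDDVSLM
pos 22: UAC -> Y; peptide=MDDVSLMY
pos 25: GCU -> A; peptide=MDDVSLMYA
pos 28: CUG -> L; peptide=MDDVSLMYAL
pos 31: UCU -> S; peptide=MDDVSLMYALS
pos 34: UAA -> STOP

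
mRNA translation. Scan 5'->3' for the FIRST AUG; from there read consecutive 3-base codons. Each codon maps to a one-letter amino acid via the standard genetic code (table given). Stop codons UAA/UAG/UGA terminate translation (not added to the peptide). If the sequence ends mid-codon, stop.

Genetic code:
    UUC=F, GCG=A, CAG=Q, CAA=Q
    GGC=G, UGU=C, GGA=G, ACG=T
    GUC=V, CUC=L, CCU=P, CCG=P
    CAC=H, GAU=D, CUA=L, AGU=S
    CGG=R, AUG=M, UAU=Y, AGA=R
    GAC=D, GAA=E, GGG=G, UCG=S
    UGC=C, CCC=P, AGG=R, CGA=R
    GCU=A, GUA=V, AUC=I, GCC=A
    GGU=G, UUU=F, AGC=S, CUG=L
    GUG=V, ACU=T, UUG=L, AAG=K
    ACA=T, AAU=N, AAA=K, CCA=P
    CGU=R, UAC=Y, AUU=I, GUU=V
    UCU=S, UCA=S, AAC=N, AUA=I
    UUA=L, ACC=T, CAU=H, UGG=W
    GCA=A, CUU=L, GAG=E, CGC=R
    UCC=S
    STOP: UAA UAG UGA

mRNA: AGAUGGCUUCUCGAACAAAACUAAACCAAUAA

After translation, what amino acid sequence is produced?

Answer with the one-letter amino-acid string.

Answer: MASRTKLNQ

Derivation:
start AUG at pos 2
pos 2: AUG -> M; peptide=M
pos 5: GCU -> A; peptide=MA
pos 8: UCU -> S; peptide=MAS
pos 11: CGA -> R; peptide=MASR
pos 14: ACA -> T; peptide=MASRT
pos 17: AAA -> K; peptide=MASRTK
pos 20: CUA -> L; peptide=MASRTKL
pos 23: AAC -> N; peptide=MASRTKLN
pos 26: CAA -> Q; peptide=MASRTKLNQ
pos 29: UAA -> STOP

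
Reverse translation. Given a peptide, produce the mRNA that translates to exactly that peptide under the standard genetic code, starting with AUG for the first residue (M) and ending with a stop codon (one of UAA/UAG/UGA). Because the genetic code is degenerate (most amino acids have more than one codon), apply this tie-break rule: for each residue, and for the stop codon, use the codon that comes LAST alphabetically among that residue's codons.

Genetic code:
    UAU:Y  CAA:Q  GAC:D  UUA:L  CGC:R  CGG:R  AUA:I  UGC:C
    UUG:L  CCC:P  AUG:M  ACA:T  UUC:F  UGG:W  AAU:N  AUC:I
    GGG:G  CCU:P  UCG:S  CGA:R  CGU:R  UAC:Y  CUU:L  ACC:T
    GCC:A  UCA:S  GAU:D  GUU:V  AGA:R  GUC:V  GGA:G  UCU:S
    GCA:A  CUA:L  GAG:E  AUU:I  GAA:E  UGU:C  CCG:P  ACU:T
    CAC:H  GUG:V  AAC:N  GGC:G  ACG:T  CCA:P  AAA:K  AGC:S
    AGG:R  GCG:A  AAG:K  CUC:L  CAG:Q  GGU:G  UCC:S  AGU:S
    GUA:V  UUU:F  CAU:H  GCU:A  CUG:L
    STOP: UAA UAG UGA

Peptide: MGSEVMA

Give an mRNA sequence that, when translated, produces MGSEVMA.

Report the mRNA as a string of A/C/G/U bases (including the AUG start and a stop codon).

residue 1: M -> AUG (start codon)
residue 2: G codons sorted = GGA,GGC,GGG,GGU -> pick last = GGU
residue 3: S codons sorted = AGC,AGU,UCA,UCC,UCG,UCU -> pick last = UCU
residue 4: E codons sorted = GAA,GAG -> pick last = GAG
residue 5: V codons sorted = GUA,GUC,GUG,GUU -> pick last = GUU
residue 6: M -> AUG (only codon)
residue 7: A codons sorted = GCA,GCC,GCG,GCU -> pick last = GCU
terminator: stop codons sorted = UAA,UAG,UGA -> pick last = UGA

Answer: mRNA: AUGGGUUCUGAGGUUAUGGCUUGA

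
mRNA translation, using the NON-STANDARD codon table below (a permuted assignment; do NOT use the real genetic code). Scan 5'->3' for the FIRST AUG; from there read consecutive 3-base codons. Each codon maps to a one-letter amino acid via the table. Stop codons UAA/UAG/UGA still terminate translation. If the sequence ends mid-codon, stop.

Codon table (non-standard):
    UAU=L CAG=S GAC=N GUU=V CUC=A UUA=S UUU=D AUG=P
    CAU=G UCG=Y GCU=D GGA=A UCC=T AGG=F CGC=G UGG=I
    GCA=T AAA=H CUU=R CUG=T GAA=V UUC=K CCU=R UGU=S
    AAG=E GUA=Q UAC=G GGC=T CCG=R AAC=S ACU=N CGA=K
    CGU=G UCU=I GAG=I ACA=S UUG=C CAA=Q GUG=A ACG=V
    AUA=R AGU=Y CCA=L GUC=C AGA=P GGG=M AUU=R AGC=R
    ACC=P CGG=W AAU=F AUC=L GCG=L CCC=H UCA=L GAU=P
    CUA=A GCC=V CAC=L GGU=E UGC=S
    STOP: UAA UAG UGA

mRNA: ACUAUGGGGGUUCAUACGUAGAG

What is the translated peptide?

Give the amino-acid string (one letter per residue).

start AUG at pos 3
pos 3: AUG -> P; peptide=P
pos 6: GGG -> M; peptide=PM
pos 9: GUU -> V; peptide=PMV
pos 12: CAU -> G; peptide=PMVG
pos 15: ACG -> V; peptide=PMVGV
pos 18: UAG -> STOP

Answer: PMVGV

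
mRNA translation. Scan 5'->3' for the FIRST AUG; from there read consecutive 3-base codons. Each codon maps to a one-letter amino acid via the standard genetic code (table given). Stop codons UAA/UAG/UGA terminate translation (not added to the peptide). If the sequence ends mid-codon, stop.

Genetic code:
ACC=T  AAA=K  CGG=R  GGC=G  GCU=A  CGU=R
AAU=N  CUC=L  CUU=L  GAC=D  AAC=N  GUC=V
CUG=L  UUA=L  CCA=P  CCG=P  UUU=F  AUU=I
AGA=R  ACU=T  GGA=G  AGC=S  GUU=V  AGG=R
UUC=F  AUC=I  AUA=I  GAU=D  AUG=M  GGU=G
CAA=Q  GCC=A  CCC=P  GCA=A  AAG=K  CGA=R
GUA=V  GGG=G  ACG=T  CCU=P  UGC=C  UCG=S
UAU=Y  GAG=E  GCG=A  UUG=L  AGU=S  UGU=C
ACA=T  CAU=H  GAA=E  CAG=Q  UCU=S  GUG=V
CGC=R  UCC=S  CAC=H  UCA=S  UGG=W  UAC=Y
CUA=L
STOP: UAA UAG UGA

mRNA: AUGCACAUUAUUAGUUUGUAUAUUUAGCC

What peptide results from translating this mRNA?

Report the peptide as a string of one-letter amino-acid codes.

Answer: MHIISLYI

Derivation:
start AUG at pos 0
pos 0: AUG -> M; peptide=M
pos 3: CAC -> H; peptide=MH
pos 6: AUU -> I; peptide=MHI
pos 9: AUU -> I; peptide=MHII
pos 12: AGU -> S; peptide=MHIIS
pos 15: UUG -> L; peptide=MHIISL
pos 18: UAU -> Y; peptide=MHIISLY
pos 21: AUU -> I; peptide=MHIISLYI
pos 24: UAG -> STOP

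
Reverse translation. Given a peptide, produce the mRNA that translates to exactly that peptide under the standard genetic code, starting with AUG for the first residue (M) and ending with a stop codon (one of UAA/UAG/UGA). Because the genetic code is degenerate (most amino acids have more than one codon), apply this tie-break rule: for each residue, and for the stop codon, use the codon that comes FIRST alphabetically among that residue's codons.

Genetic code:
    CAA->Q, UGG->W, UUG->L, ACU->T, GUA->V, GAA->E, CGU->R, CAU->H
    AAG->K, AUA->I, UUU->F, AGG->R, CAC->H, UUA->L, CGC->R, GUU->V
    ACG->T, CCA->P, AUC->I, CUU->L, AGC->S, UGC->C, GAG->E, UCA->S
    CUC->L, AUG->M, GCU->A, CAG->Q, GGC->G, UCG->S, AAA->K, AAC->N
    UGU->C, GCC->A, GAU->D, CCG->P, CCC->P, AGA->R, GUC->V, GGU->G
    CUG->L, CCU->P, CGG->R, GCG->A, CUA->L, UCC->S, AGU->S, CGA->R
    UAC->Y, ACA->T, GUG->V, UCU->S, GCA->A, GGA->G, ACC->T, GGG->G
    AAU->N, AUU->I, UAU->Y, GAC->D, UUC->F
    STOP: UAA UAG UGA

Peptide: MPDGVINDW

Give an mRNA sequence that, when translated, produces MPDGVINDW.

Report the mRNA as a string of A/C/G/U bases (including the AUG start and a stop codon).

residue 1: M -> AUG (start codon)
residue 2: P codons sorted = CCA,CCC,CCG,CCU -> pick first = CCA
residue 3: D codons sorted = GAC,GAU -> pick first = GAC
residue 4: G codons sorted = GGA,GGC,GGG,GGU -> pick first = GGA
residue 5: V codons sorted = GUA,GUC,GUG,GUU -> pick first = GUA
residue 6: I codons sorted = AUA,AUC,AUU -> pick first = AUA
residue 7: N codons sorted = AAC,AAU -> pick first = AAC
residue 8: D codons sorted = GAC,GAU -> pick first = GAC
residue 9: W -> UGG (only codon)
terminator: stop codons sorted = UAA,UAG,UGA -> pick first = UAA

Answer: mRNA: AUGCCAGACGGAGUAAUAAACGACUGGUAA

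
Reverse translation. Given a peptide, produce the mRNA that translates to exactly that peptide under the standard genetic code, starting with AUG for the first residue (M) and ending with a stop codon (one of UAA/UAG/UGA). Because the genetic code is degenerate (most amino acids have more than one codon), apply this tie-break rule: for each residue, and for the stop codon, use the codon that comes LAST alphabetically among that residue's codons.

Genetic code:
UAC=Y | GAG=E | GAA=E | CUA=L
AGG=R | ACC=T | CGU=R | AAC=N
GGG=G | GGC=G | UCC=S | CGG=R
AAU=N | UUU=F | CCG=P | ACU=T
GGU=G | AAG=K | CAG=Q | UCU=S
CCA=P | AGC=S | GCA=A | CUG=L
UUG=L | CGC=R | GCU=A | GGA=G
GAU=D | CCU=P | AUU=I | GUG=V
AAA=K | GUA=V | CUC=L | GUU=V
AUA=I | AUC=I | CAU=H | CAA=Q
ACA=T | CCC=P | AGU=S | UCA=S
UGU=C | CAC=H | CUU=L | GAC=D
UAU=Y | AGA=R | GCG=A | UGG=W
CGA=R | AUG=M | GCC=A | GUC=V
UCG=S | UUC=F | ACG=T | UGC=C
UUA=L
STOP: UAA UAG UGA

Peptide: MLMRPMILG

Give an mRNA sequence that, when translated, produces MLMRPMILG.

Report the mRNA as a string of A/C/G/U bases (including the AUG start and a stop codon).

residue 1: M -> AUG (start codon)
residue 2: L codons sorted = CUA,CUC,CUG,CUU,UUA,UUG -> pick last = UUG
residue 3: M -> AUG (only codon)
residue 4: R codons sorted = AGA,AGG,CGA,CGC,CGG,CGU -> pick last = CGU
residue 5: P codons sorted = CCA,CCC,CCG,CCU -> pick last = CCU
residue 6: M -> AUG (only codon)
residue 7: I codons sorted = AUA,AUC,AUU -> pick last = AUU
residue 8: L codons sorted = CUA,CUC,CUG,CUU,UUA,UUG -> pick last = UUG
residue 9: G codons sorted = GGA,GGC,GGG,GGU -> pick last = GGU
terminator: stop codons sorted = UAA,UAG,UGA -> pick last = UGA

Answer: mRNA: AUGUUGAUGCGUCCUAUGAUUUUGGGUUGA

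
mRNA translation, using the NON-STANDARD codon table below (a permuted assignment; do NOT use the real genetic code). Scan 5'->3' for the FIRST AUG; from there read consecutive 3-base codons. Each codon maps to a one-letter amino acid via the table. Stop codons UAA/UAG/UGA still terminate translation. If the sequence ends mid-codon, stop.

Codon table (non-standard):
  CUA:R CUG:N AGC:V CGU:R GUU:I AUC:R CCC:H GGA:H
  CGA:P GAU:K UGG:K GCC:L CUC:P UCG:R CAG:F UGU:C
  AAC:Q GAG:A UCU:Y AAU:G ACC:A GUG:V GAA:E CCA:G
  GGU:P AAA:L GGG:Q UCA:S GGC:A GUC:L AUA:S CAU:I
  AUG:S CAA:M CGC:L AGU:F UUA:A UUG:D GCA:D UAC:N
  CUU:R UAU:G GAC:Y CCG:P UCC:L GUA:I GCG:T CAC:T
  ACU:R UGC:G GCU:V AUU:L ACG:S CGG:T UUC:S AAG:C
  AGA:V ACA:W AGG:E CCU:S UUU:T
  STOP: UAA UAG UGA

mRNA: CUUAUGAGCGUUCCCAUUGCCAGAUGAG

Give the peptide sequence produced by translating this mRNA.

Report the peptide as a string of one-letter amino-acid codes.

Answer: SVIHLLV

Derivation:
start AUG at pos 3
pos 3: AUG -> S; peptide=S
pos 6: AGC -> V; peptide=SV
pos 9: GUU -> I; peptide=SVI
pos 12: CCC -> H; peptide=SVIH
pos 15: AUU -> L; peptide=SVIHL
pos 18: GCC -> L; peptide=SVIHLL
pos 21: AGA -> V; peptide=SVIHLLV
pos 24: UGA -> STOP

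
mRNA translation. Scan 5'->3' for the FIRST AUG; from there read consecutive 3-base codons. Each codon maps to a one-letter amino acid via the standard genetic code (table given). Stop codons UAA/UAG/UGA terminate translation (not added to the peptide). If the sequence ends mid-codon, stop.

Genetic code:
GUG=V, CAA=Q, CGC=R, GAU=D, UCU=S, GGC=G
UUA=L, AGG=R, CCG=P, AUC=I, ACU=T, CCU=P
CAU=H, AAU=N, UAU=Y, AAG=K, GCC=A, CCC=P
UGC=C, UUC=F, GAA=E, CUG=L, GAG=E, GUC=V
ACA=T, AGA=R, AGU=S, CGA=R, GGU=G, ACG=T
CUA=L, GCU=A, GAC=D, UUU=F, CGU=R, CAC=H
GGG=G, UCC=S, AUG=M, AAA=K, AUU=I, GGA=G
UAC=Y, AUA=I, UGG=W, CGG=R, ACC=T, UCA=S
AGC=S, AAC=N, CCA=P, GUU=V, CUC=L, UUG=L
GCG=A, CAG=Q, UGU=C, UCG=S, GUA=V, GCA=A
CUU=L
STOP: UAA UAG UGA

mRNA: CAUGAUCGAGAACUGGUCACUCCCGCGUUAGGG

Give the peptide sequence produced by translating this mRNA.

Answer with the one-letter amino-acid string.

Answer: MIENWSLPR

Derivation:
start AUG at pos 1
pos 1: AUG -> M; peptide=M
pos 4: AUC -> I; peptide=MI
pos 7: GAG -> E; peptide=MIE
pos 10: AAC -> N; peptide=MIEN
pos 13: UGG -> W; peptide=MIENW
pos 16: UCA -> S; peptide=MIENWS
pos 19: CUC -> L; peptide=MIENWSL
pos 22: CCG -> P; peptide=MIENWSLP
pos 25: CGU -> R; peptide=MIENWSLPR
pos 28: UAG -> STOP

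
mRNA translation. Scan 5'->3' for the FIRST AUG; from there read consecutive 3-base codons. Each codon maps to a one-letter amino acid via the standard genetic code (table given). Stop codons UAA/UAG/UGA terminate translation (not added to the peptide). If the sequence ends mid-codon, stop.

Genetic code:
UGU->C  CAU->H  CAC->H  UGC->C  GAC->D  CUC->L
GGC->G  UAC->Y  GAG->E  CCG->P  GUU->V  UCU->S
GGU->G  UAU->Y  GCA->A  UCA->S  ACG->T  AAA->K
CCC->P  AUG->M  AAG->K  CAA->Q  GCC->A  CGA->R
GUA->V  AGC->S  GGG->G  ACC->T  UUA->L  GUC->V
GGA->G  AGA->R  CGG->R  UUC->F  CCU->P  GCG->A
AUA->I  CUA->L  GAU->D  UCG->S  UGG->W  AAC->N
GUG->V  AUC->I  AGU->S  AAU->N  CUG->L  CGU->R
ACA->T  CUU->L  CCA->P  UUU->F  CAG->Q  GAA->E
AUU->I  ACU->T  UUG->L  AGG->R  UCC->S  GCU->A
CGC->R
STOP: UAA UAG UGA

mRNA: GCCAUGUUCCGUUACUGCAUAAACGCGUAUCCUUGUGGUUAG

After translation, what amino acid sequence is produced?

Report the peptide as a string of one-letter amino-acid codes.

Answer: MFRYCINAYPCG

Derivation:
start AUG at pos 3
pos 3: AUG -> M; peptide=M
pos 6: UUC -> F; peptide=MF
pos 9: CGU -> R; peptide=MFR
pos 12: UAC -> Y; peptide=MFRY
pos 15: UGC -> C; peptide=MFRYC
pos 18: AUA -> I; peptide=MFRYCI
pos 21: AAC -> N; peptide=MFRYCIN
pos 24: GCG -> A; peptide=MFRYCINA
pos 27: UAU -> Y; peptide=MFRYCINAY
pos 30: CCU -> P; peptide=MFRYCINAYP
pos 33: UGU -> C; peptide=MFRYCINAYPC
pos 36: GGU -> G; peptide=MFRYCINAYPCG
pos 39: UAG -> STOP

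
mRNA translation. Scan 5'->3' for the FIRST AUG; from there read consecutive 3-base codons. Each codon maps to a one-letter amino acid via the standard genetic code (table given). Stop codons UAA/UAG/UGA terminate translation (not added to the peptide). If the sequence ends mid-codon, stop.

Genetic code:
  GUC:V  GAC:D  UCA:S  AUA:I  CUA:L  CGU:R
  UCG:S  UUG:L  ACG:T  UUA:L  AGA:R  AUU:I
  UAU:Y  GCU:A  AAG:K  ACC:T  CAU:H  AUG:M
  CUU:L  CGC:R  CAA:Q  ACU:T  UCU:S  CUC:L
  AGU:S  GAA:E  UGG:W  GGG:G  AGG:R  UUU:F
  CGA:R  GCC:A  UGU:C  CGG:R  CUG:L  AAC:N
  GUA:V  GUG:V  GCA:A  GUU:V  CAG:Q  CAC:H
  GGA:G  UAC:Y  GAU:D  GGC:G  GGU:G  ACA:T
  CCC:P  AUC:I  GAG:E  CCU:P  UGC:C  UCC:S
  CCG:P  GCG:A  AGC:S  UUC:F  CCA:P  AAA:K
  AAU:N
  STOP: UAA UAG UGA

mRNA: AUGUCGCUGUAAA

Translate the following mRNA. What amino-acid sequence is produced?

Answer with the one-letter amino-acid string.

Answer: MSL

Derivation:
start AUG at pos 0
pos 0: AUG -> M; peptide=M
pos 3: UCG -> S; peptide=MS
pos 6: CUG -> L; peptide=MSL
pos 9: UAA -> STOP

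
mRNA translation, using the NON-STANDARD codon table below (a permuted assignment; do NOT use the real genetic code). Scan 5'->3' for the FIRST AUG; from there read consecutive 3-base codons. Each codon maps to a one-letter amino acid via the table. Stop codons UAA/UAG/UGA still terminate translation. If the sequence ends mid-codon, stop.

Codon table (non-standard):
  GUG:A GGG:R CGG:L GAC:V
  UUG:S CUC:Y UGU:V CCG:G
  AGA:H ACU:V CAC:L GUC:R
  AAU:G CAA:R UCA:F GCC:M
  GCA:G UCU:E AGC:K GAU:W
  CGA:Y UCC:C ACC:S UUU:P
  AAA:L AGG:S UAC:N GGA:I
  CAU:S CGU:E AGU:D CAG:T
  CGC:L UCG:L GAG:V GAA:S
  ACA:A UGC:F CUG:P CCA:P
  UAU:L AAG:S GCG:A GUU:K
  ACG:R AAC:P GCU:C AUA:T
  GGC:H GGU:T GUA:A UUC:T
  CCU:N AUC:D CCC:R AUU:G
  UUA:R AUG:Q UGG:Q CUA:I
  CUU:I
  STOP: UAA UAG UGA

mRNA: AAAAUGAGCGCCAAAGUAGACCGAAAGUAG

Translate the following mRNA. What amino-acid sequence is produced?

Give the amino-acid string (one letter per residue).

start AUG at pos 3
pos 3: AUG -> Q; peptide=Q
pos 6: AGC -> K; peptide=QK
pos 9: GCC -> M; peptide=QKM
pos 12: AAA -> L; peptide=QKML
pos 15: GUA -> A; peptide=QKMLA
pos 18: GAC -> V; peptide=QKMLAV
pos 21: CGA -> Y; peptide=QKMLAVY
pos 24: AAG -> S; peptide=QKMLAVYS
pos 27: UAG -> STOP

Answer: QKMLAVYS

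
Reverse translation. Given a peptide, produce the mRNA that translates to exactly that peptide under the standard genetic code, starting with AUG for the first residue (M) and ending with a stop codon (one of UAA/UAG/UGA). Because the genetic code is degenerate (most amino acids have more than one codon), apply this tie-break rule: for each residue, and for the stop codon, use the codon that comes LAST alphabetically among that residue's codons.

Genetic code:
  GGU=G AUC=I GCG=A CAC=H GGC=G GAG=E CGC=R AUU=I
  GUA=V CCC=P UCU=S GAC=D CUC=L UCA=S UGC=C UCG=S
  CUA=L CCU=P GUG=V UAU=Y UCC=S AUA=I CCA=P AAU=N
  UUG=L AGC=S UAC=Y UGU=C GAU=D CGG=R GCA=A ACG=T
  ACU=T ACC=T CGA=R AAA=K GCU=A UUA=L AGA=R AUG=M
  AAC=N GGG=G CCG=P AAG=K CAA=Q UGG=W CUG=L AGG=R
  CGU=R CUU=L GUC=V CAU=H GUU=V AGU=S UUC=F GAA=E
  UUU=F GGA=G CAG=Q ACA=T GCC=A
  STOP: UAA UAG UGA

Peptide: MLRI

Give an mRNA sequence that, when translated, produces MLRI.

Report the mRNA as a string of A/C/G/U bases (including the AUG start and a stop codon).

residue 1: M -> AUG (start codon)
residue 2: L codons sorted = CUA,CUC,CUG,CUU,UUA,UUG -> pick last = UUG
residue 3: R codons sorted = AGA,AGG,CGA,CGC,CGG,CGU -> pick last = CGU
residue 4: I codons sorted = AUA,AUC,AUU -> pick last = AUU
terminator: stop codons sorted = UAA,UAG,UGA -> pick last = UGA

Answer: mRNA: AUGUUGCGUAUUUGA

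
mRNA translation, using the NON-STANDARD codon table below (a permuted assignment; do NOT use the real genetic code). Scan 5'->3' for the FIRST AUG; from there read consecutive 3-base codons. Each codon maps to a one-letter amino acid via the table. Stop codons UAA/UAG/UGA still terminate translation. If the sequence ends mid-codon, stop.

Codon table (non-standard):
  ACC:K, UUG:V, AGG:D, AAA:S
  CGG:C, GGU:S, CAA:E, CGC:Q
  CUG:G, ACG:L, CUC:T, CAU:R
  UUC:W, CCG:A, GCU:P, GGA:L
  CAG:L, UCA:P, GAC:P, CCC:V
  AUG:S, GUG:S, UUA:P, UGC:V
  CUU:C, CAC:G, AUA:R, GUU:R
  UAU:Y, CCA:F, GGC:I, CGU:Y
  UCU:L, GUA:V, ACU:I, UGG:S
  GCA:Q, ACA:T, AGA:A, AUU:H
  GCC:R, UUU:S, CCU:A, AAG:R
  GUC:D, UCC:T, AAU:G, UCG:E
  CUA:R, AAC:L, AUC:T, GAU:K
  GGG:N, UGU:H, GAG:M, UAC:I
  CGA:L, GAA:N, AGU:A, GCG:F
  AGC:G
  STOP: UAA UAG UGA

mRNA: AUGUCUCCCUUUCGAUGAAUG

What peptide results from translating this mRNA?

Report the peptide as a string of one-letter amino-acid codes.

start AUG at pos 0
pos 0: AUG -> S; peptide=S
pos 3: UCU -> L; peptide=SL
pos 6: CCC -> V; peptide=SLV
pos 9: UUU -> S; peptide=SLVS
pos 12: CGA -> L; peptide=SLVSL
pos 15: UGA -> STOP

Answer: SLVSL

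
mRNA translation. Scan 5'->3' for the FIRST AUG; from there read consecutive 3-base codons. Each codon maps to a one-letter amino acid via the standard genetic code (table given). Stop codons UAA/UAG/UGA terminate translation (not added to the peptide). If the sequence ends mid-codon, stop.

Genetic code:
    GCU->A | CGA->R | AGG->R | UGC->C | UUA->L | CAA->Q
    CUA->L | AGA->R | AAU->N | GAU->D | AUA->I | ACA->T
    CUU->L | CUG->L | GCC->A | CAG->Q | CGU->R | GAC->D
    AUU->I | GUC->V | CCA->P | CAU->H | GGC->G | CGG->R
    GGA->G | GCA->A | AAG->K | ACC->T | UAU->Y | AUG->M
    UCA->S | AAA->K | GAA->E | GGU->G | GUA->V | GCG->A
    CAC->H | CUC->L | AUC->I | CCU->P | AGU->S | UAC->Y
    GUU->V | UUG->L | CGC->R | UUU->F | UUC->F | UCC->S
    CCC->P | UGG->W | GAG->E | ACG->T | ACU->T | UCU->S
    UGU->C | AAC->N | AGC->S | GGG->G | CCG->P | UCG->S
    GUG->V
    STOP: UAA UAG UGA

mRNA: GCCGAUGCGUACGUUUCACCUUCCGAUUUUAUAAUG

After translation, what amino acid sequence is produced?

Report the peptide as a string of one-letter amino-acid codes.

Answer: MRTFHLPIL

Derivation:
start AUG at pos 4
pos 4: AUG -> M; peptide=M
pos 7: CGU -> R; peptide=MR
pos 10: ACG -> T; peptide=MRT
pos 13: UUU -> F; peptide=MRTF
pos 16: CAC -> H; peptide=MRTFH
pos 19: CUU -> L; peptide=MRTFHL
pos 22: CCG -> P; peptide=MRTFHLP
pos 25: AUU -> I; peptide=MRTFHLPI
pos 28: UUA -> L; peptide=MRTFHLPIL
pos 31: UAA -> STOP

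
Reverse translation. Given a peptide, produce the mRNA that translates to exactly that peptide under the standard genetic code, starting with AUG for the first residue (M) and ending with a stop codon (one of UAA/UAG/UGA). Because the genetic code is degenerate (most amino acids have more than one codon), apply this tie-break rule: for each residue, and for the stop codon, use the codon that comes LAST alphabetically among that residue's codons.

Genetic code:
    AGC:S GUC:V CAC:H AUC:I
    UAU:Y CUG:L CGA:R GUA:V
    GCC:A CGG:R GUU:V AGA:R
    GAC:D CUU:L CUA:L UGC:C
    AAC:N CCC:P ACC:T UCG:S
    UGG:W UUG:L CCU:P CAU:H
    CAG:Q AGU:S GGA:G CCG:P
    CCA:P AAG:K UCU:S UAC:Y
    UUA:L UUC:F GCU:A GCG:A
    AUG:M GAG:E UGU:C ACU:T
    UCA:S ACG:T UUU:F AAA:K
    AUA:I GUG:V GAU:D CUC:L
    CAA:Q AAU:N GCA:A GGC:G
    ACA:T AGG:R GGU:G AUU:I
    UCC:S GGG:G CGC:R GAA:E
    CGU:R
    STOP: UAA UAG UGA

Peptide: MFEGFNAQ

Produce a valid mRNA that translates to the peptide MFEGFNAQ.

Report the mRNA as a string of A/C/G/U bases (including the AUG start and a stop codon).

Answer: mRNA: AUGUUUGAGGGUUUUAAUGCUCAGUGA

Derivation:
residue 1: M -> AUG (start codon)
residue 2: F codons sorted = UUC,UUU -> pick last = UUU
residue 3: E codons sorted = GAA,GAG -> pick last = GAG
residue 4: G codons sorted = GGA,GGC,GGG,GGU -> pick last = GGU
residue 5: F codons sorted = UUC,UUU -> pick last = UUU
residue 6: N codons sorted = AAC,AAU -> pick last = AAU
residue 7: A codons sorted = GCA,GCC,GCG,GCU -> pick last = GCU
residue 8: Q codons sorted = CAA,CAG -> pick last = CAG
terminator: stop codons sorted = UAA,UAG,UGA -> pick last = UGA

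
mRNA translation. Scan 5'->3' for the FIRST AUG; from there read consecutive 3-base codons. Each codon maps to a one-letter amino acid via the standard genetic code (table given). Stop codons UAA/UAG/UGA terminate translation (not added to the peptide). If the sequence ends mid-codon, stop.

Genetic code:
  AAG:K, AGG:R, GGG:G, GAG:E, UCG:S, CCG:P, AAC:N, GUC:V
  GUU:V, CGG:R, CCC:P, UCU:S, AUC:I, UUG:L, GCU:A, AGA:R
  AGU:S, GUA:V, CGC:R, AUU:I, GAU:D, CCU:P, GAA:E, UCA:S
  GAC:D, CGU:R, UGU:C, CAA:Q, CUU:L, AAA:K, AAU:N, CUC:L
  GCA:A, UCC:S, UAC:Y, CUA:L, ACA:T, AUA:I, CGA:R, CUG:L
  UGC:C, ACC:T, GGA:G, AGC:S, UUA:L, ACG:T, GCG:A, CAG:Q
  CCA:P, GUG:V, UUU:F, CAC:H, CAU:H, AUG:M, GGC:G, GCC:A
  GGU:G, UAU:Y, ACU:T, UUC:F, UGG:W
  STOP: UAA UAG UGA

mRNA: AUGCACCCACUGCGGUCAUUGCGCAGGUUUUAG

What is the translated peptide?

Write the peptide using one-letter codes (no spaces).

start AUG at pos 0
pos 0: AUG -> M; peptide=M
pos 3: CAC -> H; peptide=MH
pos 6: CCA -> P; peptide=MHP
pos 9: CUG -> L; peptide=MHPL
pos 12: CGG -> R; peptide=MHPLR
pos 15: UCA -> S; peptide=MHPLRS
pos 18: UUG -> L; peptide=MHPLRSL
pos 21: CGC -> R; peptide=MHPLRSLR
pos 24: AGG -> R; peptide=MHPLRSLRR
pos 27: UUU -> F; peptide=MHPLRSLRRF
pos 30: UAG -> STOP

Answer: MHPLRSLRRF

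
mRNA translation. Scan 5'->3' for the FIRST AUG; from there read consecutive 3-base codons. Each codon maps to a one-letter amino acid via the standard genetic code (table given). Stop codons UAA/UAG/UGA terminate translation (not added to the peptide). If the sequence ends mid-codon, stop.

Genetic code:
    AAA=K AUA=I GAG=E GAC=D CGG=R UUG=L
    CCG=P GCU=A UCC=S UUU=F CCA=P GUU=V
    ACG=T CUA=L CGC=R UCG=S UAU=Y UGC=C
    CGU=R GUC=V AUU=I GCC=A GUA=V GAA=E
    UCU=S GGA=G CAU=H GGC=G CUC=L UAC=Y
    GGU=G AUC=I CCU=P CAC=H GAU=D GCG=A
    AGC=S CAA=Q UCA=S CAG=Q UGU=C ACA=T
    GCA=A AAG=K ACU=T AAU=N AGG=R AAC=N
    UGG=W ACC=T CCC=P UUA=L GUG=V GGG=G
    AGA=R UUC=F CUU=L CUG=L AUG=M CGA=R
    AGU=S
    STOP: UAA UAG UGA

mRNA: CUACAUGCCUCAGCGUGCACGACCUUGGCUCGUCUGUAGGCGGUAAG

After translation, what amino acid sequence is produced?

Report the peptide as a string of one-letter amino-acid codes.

start AUG at pos 4
pos 4: AUG -> M; peptide=M
pos 7: CCU -> P; peptide=MP
pos 10: CAG -> Q; peptide=MPQ
pos 13: CGU -> R; peptide=MPQR
pos 16: GCA -> A; peptide=MPQRA
pos 19: CGA -> R; peptide=MPQRAR
pos 22: CCU -> P; peptide=MPQRARP
pos 25: UGG -> W; peptide=MPQRARPW
pos 28: CUC -> L; peptide=MPQRARPWL
pos 31: GUC -> V; peptide=MPQRARPWLV
pos 34: UGU -> C; peptide=MPQRARPWLVC
pos 37: AGG -> R; peptide=MPQRARPWLVCR
pos 40: CGG -> R; peptide=MPQRARPWLVCRR
pos 43: UAA -> STOP

Answer: MPQRARPWLVCRR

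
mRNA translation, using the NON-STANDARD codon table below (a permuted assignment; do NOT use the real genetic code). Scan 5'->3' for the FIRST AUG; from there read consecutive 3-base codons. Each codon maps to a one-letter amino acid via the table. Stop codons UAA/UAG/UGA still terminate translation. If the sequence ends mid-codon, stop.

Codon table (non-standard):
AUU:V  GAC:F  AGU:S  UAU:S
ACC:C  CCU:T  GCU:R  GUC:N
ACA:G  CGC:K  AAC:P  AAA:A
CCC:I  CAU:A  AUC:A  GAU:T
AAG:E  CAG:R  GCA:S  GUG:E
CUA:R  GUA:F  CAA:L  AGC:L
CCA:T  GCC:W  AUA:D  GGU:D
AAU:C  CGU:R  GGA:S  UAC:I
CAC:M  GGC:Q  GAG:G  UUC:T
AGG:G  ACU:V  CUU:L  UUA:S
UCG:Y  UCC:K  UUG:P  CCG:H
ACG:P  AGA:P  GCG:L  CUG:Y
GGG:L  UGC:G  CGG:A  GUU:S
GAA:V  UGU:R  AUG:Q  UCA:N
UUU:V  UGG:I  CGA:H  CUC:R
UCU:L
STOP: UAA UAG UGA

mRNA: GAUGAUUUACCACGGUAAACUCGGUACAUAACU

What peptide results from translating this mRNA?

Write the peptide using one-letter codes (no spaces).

Answer: QVIMDARDG

Derivation:
start AUG at pos 1
pos 1: AUG -> Q; peptide=Q
pos 4: AUU -> V; peptide=QV
pos 7: UAC -> I; peptide=QVI
pos 10: CAC -> M; peptide=QVIM
pos 13: GGU -> D; peptide=QVIMD
pos 16: AAA -> A; peptide=QVIMDA
pos 19: CUC -> R; peptide=QVIMDAR
pos 22: GGU -> D; peptide=QVIMDARD
pos 25: ACA -> G; peptide=QVIMDARDG
pos 28: UAA -> STOP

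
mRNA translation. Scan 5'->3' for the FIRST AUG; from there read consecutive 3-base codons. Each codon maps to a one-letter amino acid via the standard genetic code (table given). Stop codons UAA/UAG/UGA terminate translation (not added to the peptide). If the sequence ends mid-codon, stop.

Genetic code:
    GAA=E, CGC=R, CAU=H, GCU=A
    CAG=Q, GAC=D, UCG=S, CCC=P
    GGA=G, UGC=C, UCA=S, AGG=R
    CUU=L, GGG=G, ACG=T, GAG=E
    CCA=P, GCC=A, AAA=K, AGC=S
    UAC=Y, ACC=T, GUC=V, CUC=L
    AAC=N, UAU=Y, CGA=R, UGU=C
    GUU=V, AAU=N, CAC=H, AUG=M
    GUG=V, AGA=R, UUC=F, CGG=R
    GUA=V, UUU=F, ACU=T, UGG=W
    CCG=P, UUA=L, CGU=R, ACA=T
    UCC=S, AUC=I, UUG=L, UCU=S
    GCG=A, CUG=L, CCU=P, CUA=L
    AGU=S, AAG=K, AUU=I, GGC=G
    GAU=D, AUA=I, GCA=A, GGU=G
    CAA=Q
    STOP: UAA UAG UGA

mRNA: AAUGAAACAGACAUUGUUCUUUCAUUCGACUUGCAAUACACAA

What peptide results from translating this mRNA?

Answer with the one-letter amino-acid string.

Answer: MKQTLFFHSTCNTQ

Derivation:
start AUG at pos 1
pos 1: AUG -> M; peptide=M
pos 4: AAA -> K; peptide=MK
pos 7: CAG -> Q; peptide=MKQ
pos 10: ACA -> T; peptide=MKQT
pos 13: UUG -> L; peptide=MKQTL
pos 16: UUC -> F; peptide=MKQTLF
pos 19: UUU -> F; peptide=MKQTLFF
pos 22: CAU -> H; peptide=MKQTLFFH
pos 25: UCG -> S; peptide=MKQTLFFHS
pos 28: ACU -> T; peptide=MKQTLFFHST
pos 31: UGC -> C; peptide=MKQTLFFHSTC
pos 34: AAU -> N; peptide=MKQTLFFHSTCN
pos 37: ACA -> T; peptide=MKQTLFFHSTCNT
pos 40: CAA -> Q; peptide=MKQTLFFHSTCNTQ
pos 43: only 0 nt remain (<3), stop (end of mRNA)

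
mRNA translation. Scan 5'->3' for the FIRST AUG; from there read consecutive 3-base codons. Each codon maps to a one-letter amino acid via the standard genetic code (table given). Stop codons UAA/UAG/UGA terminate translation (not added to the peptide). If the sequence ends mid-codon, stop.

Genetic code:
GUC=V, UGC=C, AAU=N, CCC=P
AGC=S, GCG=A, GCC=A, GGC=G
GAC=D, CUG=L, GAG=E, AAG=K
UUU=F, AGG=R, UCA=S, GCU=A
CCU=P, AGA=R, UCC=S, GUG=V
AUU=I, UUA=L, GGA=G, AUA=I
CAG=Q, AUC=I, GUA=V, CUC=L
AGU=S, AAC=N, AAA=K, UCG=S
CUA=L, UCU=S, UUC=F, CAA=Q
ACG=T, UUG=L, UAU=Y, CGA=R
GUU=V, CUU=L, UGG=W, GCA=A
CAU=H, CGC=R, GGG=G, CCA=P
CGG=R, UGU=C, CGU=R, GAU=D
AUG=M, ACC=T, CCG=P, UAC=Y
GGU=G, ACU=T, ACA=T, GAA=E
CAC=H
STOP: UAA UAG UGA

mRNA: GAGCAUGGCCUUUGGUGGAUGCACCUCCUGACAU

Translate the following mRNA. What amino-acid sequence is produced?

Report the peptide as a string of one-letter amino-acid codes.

start AUG at pos 4
pos 4: AUG -> M; peptide=M
pos 7: GCC -> A; peptide=MA
pos 10: UUU -> F; peptide=MAF
pos 13: GGU -> G; peptide=MAFG
pos 16: GGA -> G; peptide=MAFGG
pos 19: UGC -> C; peptide=MAFGGC
pos 22: ACC -> T; peptide=MAFGGCT
pos 25: UCC -> S; peptide=MAFGGCTS
pos 28: UGA -> STOP

Answer: MAFGGCTS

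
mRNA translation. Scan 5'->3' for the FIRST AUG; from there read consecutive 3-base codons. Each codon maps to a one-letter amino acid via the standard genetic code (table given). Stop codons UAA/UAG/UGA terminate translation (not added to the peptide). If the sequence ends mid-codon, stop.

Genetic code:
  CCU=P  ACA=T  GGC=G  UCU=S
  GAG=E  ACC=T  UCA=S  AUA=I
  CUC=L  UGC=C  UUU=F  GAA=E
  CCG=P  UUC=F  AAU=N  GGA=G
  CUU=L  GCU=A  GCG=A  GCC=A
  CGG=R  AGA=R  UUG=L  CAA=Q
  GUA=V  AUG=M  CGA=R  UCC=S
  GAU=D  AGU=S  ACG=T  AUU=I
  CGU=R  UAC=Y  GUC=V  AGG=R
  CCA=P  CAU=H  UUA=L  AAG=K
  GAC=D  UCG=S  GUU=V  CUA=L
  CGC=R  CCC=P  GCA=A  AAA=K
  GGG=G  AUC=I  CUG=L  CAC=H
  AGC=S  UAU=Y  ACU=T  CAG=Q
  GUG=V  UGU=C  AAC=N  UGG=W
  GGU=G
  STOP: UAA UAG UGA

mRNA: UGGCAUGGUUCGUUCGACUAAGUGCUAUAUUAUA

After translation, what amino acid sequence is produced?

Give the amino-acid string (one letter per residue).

start AUG at pos 4
pos 4: AUG -> M; peptide=M
pos 7: GUU -> V; peptide=MV
pos 10: CGU -> R; peptide=MVR
pos 13: UCG -> S; peptide=MVRS
pos 16: ACU -> T; peptide=MVRST
pos 19: AAG -> K; peptide=MVRSTK
pos 22: UGC -> C; peptide=MVRSTKC
pos 25: UAU -> Y; peptide=MVRSTKCY
pos 28: AUU -> I; peptide=MVRSTKCYI
pos 31: AUA -> I; peptide=MVRSTKCYII
pos 34: only 0 nt remain (<3), stop (end of mRNA)

Answer: MVRSTKCYII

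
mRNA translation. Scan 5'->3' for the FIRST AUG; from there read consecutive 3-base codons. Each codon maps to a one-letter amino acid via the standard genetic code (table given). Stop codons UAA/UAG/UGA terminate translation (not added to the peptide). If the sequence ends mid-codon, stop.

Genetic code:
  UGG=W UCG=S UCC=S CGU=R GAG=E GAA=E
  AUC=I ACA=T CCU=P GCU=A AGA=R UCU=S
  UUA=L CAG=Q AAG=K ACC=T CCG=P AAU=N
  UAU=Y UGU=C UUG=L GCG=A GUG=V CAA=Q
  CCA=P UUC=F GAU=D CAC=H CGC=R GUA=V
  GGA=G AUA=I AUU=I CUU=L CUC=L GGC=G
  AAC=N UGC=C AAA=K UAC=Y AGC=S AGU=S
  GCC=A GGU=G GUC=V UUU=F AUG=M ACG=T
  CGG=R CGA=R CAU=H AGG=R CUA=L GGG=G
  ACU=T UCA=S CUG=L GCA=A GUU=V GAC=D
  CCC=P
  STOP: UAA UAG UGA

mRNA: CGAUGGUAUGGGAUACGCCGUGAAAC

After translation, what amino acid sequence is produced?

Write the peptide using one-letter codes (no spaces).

start AUG at pos 2
pos 2: AUG -> M; peptide=M
pos 5: GUA -> V; peptide=MV
pos 8: UGG -> W; peptide=MVW
pos 11: GAU -> D; peptide=MVWD
pos 14: ACG -> T; peptide=MVWDT
pos 17: CCG -> P; peptide=MVWDTP
pos 20: UGA -> STOP

Answer: MVWDTP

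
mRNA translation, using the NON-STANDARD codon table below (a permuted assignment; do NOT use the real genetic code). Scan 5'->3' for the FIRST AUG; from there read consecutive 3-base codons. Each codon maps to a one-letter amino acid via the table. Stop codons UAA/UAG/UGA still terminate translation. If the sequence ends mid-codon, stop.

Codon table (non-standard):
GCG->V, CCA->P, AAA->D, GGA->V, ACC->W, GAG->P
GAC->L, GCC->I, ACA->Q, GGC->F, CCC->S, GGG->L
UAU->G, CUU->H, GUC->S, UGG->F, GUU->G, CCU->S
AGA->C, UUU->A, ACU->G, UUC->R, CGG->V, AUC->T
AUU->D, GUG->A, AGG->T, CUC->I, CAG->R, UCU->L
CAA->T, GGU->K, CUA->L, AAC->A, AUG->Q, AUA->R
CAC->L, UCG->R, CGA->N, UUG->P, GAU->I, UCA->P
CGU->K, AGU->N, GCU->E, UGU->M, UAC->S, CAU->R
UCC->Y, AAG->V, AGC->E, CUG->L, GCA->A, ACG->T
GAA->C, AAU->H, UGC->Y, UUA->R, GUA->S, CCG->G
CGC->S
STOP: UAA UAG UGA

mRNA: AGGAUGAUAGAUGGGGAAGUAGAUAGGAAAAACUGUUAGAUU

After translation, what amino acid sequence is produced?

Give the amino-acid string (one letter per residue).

Answer: QRILCSITDAM

Derivation:
start AUG at pos 3
pos 3: AUG -> Q; peptide=Q
pos 6: AUA -> R; peptide=QR
pos 9: GAU -> I; peptide=QRI
pos 12: GGG -> L; peptide=QRIL
pos 15: GAA -> C; peptide=QRILC
pos 18: GUA -> S; peptide=QRILCS
pos 21: GAU -> I; peptide=QRILCSI
pos 24: AGG -> T; peptide=QRILCSIT
pos 27: AAA -> D; peptide=QRILCSITD
pos 30: AAC -> A; peptide=QRILCSITDA
pos 33: UGU -> M; peptide=QRILCSITDAM
pos 36: UAG -> STOP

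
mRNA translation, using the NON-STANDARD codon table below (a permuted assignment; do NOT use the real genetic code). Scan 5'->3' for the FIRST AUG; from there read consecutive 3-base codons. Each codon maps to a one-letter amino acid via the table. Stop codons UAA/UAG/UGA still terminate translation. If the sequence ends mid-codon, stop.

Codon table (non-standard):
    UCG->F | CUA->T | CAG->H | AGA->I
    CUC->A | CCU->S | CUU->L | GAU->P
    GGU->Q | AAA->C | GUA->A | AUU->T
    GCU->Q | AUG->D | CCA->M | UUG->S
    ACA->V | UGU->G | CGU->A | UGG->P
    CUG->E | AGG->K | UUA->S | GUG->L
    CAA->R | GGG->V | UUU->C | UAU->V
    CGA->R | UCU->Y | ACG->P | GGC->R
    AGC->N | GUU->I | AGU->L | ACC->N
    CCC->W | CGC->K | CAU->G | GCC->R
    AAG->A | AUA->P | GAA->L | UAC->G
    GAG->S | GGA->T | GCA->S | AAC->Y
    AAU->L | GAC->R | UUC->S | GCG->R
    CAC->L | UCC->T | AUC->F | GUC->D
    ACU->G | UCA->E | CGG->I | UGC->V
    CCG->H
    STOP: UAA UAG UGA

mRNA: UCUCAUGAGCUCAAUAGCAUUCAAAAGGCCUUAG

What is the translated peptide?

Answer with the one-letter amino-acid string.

Answer: DNEPSSCKS

Derivation:
start AUG at pos 4
pos 4: AUG -> D; peptide=D
pos 7: AGC -> N; peptide=DN
pos 10: UCA -> E; peptide=DNE
pos 13: AUA -> P; peptide=DNEP
pos 16: GCA -> S; peptide=DNEPS
pos 19: UUC -> S; peptide=DNEPSS
pos 22: AAA -> C; peptide=DNEPSSC
pos 25: AGG -> K; peptide=DNEPSSCK
pos 28: CCU -> S; peptide=DNEPSSCKS
pos 31: UAG -> STOP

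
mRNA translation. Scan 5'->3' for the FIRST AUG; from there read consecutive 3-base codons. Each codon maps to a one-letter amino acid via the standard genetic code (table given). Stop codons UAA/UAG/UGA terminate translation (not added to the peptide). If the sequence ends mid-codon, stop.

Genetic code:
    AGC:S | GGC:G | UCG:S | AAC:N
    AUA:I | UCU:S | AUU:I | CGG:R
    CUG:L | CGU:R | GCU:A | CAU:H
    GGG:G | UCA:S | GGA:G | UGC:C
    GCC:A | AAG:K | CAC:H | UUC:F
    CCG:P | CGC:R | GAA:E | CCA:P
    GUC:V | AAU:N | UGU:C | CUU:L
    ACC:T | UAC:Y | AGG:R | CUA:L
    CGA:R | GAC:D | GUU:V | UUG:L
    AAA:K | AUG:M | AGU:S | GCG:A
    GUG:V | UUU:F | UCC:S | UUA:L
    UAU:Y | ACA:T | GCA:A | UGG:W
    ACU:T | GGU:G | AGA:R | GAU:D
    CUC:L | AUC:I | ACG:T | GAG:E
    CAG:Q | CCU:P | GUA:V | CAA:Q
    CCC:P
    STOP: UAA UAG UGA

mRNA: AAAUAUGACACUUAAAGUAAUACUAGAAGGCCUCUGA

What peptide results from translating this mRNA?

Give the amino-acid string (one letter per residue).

Answer: MTLKVILEGL

Derivation:
start AUG at pos 4
pos 4: AUG -> M; peptide=M
pos 7: ACA -> T; peptide=MT
pos 10: CUU -> L; peptide=MTL
pos 13: AAA -> K; peptide=MTLK
pos 16: GUA -> V; peptide=MTLKV
pos 19: AUA -> I; peptide=MTLKVI
pos 22: CUA -> L; peptide=MTLKVIL
pos 25: GAA -> E; peptide=MTLKVILE
pos 28: GGC -> G; peptide=MTLKVILEG
pos 31: CUC -> L; peptide=MTLKVILEGL
pos 34: UGA -> STOP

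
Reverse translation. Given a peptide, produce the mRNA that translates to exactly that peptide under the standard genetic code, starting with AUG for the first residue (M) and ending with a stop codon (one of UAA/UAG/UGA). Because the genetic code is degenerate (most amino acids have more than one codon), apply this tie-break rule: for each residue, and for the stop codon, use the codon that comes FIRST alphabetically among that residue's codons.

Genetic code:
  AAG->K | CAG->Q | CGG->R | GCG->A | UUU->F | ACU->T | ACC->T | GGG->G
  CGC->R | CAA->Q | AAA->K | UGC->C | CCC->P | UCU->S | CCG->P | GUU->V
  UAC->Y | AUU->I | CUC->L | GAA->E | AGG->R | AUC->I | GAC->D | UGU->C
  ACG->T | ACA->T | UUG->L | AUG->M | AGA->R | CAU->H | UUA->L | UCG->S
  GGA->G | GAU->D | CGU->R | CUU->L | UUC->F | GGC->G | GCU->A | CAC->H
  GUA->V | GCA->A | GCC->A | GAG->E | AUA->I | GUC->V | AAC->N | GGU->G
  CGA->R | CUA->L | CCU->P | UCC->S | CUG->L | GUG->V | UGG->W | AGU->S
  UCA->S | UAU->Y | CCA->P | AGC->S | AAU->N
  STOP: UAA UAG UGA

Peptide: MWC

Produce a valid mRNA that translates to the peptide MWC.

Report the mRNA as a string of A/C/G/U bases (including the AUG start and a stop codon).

Answer: mRNA: AUGUGGUGCUAA

Derivation:
residue 1: M -> AUG (start codon)
residue 2: W -> UGG (only codon)
residue 3: C codons sorted = UGC,UGU -> pick first = UGC
terminator: stop codons sorted = UAA,UAG,UGA -> pick first = UAA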